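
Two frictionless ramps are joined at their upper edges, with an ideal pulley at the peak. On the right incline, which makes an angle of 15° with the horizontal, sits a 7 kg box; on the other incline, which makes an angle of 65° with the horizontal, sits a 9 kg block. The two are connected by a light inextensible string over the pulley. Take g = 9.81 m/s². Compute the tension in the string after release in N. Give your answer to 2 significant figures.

45 N

Resolve each weight along its own incline: the 7 kg mass has component 7 × 9.81 × sin 15° = 17.773 N down its slope, and the 9 kg mass has 9 × 9.81 × sin 65° = 80.018 N down its slope.
The 9 kg side's 80.018 N exceeds the other side's 17.773 N, so that mass slides down and the 7 kg mass slides up. Taking that direction as positive, Newton's second law for the whole system gives 80.018 − 17.773 = (7 + 9) a, so a = 62.245 / 16 = 3.8903 m/s².
For the 7 kg mass (up-slope positive): T − 17.773 = 7 × 3.8903, so T = 45.005 N.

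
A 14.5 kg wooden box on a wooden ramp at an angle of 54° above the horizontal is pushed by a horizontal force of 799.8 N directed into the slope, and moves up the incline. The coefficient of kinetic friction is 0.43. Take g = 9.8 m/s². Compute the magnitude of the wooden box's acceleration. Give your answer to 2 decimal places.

The horizontal push has components F cos 54° = 799.8 × 0.5878 = 470.122 N up the incline and F sin 54° = 799.8 × 0.8090 = 647.038 N pressing into the surface.
The normal force is therefore N = mg cos 54° + F sin 54° = 83.526 + 647.038 = 730.564 N, and kinetic friction down the slope is μN = 0.43 × 730.564 = 314.143 N.
Along the incline: F cos 54° − mg sin 54° − μN = ma, so 470.122 − 114.959 − 314.143 = 14.5 a, giving a = 2.8290 m/s².

2.83 m/s²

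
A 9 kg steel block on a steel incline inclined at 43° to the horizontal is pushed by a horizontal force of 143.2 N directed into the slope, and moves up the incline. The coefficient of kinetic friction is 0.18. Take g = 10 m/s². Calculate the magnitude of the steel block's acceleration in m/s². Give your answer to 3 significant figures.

1.55 m/s²

The horizontal push has components F cos 43° = 143.2 × 0.7314 = 104.736 N up the incline and F sin 43° = 143.2 × 0.6820 = 97.662 N pressing into the surface.
The normal force is therefore N = mg cos 43° + F sin 43° = 65.826 + 97.662 = 163.488 N, and kinetic friction down the slope is μN = 0.18 × 163.488 = 29.428 N.
Along the incline: F cos 43° − mg sin 43° − μN = ma, so 104.736 − 61.380 − 29.428 = 9 a, giving a = 1.5476 m/s².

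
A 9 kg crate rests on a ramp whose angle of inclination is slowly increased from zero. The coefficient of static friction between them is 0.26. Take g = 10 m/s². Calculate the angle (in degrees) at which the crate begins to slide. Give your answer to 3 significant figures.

At the threshold of sliding, static friction is at its maximum μ_s N and exactly balances the weight component along the incline: mg sin θ = μ_s mg cos θ.
Hence tan θ = μ_s = 0.26, so θ = arctan(0.26) = 14.5742°.

14.6°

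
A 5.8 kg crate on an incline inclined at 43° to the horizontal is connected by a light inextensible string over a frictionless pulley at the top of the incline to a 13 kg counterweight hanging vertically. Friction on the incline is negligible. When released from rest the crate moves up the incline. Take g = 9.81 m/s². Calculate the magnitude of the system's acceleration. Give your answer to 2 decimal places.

For the crate on the incline: the weight component along the slope is m₁g sin 43° = 5.8 × 9.81 × 0.6820 = 38.804 N and the normal force is N = m₁g cos 43° = 41.613 N.
Newton's second law for the crate (up-slope positive): T − 38.804 = 5.8 a. For the hanging counterweight (downward positive): 13 × 9.81 − T = 13 a.
Adding the two equations eliminates T: 88.726 = 18.8 a, so a = 4.7195 m/s².

4.72 m/s²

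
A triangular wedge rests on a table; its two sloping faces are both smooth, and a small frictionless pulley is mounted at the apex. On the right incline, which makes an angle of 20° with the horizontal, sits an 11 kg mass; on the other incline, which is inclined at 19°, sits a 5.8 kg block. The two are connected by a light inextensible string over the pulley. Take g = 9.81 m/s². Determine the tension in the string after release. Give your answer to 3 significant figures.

24.9 N

Resolve each weight along its own incline: the 11 kg mass has component 11 × 9.81 × sin 20° = 36.907 N down its slope, and the 5.8 kg mass has 5.8 × 9.81 × sin 19° = 18.524 N down its slope.
The 11 kg side's 36.907 N exceeds the other side's 18.524 N, so that mass slides down and the 5.8 kg mass slides up. Taking that direction as positive, Newton's second law for the whole system gives 36.907 − 18.524 = (11 + 5.8) a, so a = 18.383 / 16.8 = 1.0942 m/s².
For the 5.8 kg mass (up-slope positive): T − 18.524 = 5.8 × 1.0942, so T = 24.870 N.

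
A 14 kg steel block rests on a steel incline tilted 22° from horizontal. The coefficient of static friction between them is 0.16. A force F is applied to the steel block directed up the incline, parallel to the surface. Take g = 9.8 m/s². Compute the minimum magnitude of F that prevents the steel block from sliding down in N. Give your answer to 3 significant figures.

31.0 N

The normal force is N = mg cos 22° = 127.210 N. With F at its minimum the steel block is on the verge of sliding down, so static friction is at its maximum μ_s N = 0.16 × 127.210 = 20.354 N and acts up the slope.
Equilibrium along the incline: F + μ_s N = mg sin 22°, so F = 51.396 − 20.354 = 31.042 N.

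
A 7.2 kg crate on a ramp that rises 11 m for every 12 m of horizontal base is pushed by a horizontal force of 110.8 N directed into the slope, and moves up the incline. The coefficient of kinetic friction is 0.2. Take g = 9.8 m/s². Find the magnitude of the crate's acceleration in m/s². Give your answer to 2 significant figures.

The horizontal push has components F cos 42.51° = 110.8 × 0.7372 = 81.682 N up the incline and F sin 42.51° = 110.8 × 0.6757 = 74.868 N pressing into the surface.
The normal force is therefore N = mg cos 42.51° + F sin 42.51° = 52.017 + 74.868 = 126.885 N, and kinetic friction down the slope is μN = 0.2 × 126.885 = 25.377 N.
Along the incline: F cos 42.51° − mg sin 42.51° − μN = ma, so 81.682 − 47.677 − 25.377 = 7.2 a, giving a = 1.1983 m/s².

1.2 m/s²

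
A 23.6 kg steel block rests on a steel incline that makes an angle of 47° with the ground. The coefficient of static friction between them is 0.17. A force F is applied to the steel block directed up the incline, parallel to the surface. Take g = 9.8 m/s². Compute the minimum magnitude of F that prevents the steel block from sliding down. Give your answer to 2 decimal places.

The normal force is N = mg cos 47° = 157.733 N. With F at its minimum the steel block is on the verge of sliding down, so static friction is at its maximum μ_s N = 0.17 × 157.733 = 26.815 N and acts up the slope.
Equilibrium along the incline: F + μ_s N = mg sin 47°, so F = 169.147 − 26.815 = 142.332 N.

142.33 N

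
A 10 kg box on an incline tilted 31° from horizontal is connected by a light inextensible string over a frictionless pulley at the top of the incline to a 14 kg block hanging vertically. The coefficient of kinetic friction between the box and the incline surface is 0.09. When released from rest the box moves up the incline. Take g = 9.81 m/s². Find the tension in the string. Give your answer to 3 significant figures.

For the box on the incline: the weight component along the slope is m₁g sin 31° = 10 × 9.81 × 0.5150 = 50.522 N and the normal force is N = m₁g cos 31° = 84.088 N.
Kinetic friction opposes the box's motion up the incline: f = μN = 0.09 × 84.088 = 7.568 N acting down the slope.
Newton's second law for the box (up-slope positive): T − 50.522 − 7.568 = 10 a. For the hanging block (downward positive): 14 × 9.81 − T = 14 a.
Adding the two equations eliminates T: 79.250 = 24 a, so a = 3.3021 m/s².
Then from the hanging block's equation, T = 14 × (9.81 − 3.3021) = 91.111 N.

91.1 N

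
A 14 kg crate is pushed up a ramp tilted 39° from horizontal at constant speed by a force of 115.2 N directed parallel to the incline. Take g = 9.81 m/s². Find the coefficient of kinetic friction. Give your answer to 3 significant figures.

At constant speed ΣF = 0 along the incline. The applied 115.2 N acts up the slope; the weight component mg sin 39° = 86.431 N and kinetic friction μN both act down the slope.
So 115.2 = 86.431 + μ × 106.733, giving μ = (115.2 − 86.431) / 106.733 = 0.2695.

0.270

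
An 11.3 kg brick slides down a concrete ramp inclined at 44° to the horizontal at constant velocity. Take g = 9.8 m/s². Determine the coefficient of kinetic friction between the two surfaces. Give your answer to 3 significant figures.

0.966

At constant velocity the net force along the incline is zero: mg sin 44° = μ mg cos 44°.
So μ = tan 44° = 0.6947 / 0.7193 = 0.9658.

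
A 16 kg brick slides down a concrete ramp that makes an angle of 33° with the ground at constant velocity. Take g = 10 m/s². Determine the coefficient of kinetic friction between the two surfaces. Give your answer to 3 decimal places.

0.649

At constant velocity the net force along the incline is zero: mg sin 33° = μ mg cos 33°.
So μ = tan 33° = 0.5446 / 0.8387 = 0.6493.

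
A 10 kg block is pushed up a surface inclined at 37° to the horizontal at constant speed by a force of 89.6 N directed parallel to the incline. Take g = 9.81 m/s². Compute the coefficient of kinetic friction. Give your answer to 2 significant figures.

0.39

At constant speed ΣF = 0 along the incline. The applied 89.6 N acts up the slope; the weight component mg sin 37° = 59.038 N and kinetic friction μN both act down the slope.
So 89.6 = 59.038 + μ × 78.346, giving μ = (89.6 − 59.038) / 78.346 = 0.3901.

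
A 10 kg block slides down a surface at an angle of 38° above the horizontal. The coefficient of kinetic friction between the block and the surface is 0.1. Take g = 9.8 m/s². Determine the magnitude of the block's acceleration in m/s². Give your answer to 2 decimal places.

Resolving the weight along the incline: the component pulling the block down the slope is mg sin 38° = 10 × 9.8 × 0.6157 = 60.339 N, and the normal force is N = mg cos 38° = 10 × 9.8 × 0.7880 = 77.224 N.
Kinetic friction acts up the slope with magnitude f = μN = 0.1 × 77.224 = 7.722 N.
Net force along the incline is 60.339 − 7.722 = 52.617 N, so a = 52.617 / 10 = 5.2617 m/s².

5.26 m/s²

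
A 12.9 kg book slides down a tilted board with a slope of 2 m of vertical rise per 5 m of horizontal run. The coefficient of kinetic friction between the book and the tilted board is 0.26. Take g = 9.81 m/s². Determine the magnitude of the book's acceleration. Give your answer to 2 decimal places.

Resolving the weight along the incline: the component pulling the book down the slope is mg sin 21.80° = 12.9 × 9.81 × 0.3714 = 47.000 N, and the normal force is N = mg cos 21.80° = 12.9 × 9.81 × 0.9285 = 117.501 N.
Kinetic friction acts up the slope with magnitude f = μN = 0.26 × 117.501 = 30.550 N.
Net force along the incline is 47.000 − 30.550 = 16.450 N, so a = 16.450 / 12.9 = 1.2752 m/s².

1.28 m/s²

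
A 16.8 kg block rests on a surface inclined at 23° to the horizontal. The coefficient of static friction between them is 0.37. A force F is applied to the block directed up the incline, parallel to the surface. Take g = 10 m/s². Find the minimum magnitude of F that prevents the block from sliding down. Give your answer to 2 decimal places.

The normal force is N = mg cos 23° = 154.645 N. With F at its minimum the block is on the verge of sliding down, so static friction is at its maximum μ_s N = 0.37 × 154.645 = 57.219 N and acts up the slope.
Equilibrium along the incline: F + μ_s N = mg sin 23°, so F = 65.643 − 57.219 = 8.424 N.

8.42 N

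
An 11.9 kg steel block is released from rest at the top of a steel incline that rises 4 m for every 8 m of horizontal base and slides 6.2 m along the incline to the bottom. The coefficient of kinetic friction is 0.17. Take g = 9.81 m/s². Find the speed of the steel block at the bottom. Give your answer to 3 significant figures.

5.99 m/s

The weight component along the incline is mg sin 26.57° = 52.207 N and the normal force is N = mg cos 26.57° = 104.415 N.
Friction up the slope is f = μN = 0.17 × 104.415 = 17.751 N, so the net downslope force is 52.207 − 17.751 = 34.456 N and a = 34.456 / 11.9 = 2.8955 m/s².
Starting from rest over a distance of 6.2 m, v² = 2aL = 2 × 2.8955 × 6.2 = 35.9042, so v = 5.9920 m/s.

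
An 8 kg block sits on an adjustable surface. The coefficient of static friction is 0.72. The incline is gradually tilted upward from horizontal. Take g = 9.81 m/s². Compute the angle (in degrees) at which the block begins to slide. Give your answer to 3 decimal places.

35.754°

At the threshold of sliding, static friction is at its maximum μ_s N and exactly balances the weight component along the incline: mg sin θ = μ_s mg cos θ.
Hence tan θ = μ_s = 0.72, so θ = arctan(0.72) = 35.7539°.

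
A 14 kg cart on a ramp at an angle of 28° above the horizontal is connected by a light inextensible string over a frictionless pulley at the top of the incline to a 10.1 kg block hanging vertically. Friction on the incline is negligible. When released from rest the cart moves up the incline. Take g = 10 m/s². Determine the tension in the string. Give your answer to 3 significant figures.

For the cart on the incline: the weight component along the slope is m₁g sin 28° = 14 × 10 × 0.4695 = 65.730 N and the normal force is N = m₁g cos 28° = 123.613 N.
Newton's second law for the cart (up-slope positive): T − 65.730 = 14 a. For the hanging block (downward positive): 10.1 × 10 − T = 10.1 a.
Adding the two equations eliminates T: 35.270 = 24.1 a, so a = 1.4635 m/s².
Then from the hanging block's equation, T = 10.1 × (10 − 1.4635) = 86.219 N.

86.2 N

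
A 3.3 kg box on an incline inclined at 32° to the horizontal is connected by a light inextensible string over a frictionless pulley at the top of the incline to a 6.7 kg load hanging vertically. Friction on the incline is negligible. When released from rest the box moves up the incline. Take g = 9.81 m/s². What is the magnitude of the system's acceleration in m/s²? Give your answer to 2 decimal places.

For the box on the incline: the weight component along the slope is m₁g sin 32° = 3.3 × 9.81 × 0.5299 = 17.154 N and the normal force is N = m₁g cos 32° = 27.454 N.
Newton's second law for the box (up-slope positive): T − 17.154 = 3.3 a. For the hanging load (downward positive): 6.7 × 9.81 − T = 6.7 a.
Adding the two equations eliminates T: 48.573 = 10 a, so a = 4.8573 m/s².

4.86 m/s²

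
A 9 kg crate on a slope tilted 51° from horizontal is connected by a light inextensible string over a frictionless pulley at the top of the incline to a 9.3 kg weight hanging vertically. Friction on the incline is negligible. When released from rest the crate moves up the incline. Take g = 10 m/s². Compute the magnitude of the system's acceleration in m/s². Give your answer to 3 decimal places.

For the crate on the incline: the weight component along the slope is m₁g sin 51° = 9 × 10 × 0.7771 = 69.939 N and the normal force is N = m₁g cos 51° = 56.639 N.
Newton's second law for the crate (up-slope positive): T − 69.939 = 9 a. For the hanging weight (downward positive): 9.3 × 10 − T = 9.3 a.
Adding the two equations eliminates T: 23.061 = 18.3 a, so a = 1.2602 m/s².

1.260 m/s²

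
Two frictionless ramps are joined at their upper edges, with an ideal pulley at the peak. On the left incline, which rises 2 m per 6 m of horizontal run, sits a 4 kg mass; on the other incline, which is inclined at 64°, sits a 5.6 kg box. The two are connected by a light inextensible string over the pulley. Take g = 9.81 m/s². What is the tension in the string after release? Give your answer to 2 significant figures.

Resolve each weight along its own incline: the 4 kg mass has component 4 × 9.81 × sin 18.43° = 12.409 N down its slope, and the 5.6 kg mass has 5.6 × 9.81 × sin 64° = 49.376 N down its slope.
The 5.6 kg side's 49.376 N exceeds the other side's 12.409 N, so that mass slides down and the 4 kg mass slides up. Taking that direction as positive, Newton's second law for the whole system gives 49.376 − 12.409 = (4 + 5.6) a, so a = 36.967 / 9.6 = 3.8507 m/s².
For the 4 kg mass (up-slope positive): T − 12.409 = 4 × 3.8507, so T = 27.812 N.

28 N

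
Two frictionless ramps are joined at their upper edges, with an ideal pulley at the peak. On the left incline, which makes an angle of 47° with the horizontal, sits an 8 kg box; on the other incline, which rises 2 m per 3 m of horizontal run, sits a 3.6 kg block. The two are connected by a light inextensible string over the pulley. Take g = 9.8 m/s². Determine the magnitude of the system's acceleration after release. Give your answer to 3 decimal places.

Resolve each weight along its own incline: the 8 kg mass has component 8 × 9.8 × sin 47° = 57.338 N down its slope, and the 3.6 kg mass has 3.6 × 9.8 × sin 33.69° = 19.570 N down its slope.
The 8 kg side's 57.338 N exceeds the other side's 19.570 N, so that mass slides down and the 3.6 kg mass slides up. Taking that direction as positive, Newton's second law for the whole system gives 57.338 − 19.570 = (8 + 3.6) a, so a = 37.768 / 11.6 = 3.2559 m/s².

3.256 m/s²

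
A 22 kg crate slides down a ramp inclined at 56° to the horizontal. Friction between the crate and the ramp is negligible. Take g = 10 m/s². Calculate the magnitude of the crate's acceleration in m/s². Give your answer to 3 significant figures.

8.29 m/s²

Resolving the weight along the incline: the component pulling the crate down the slope is mg sin 56° = 22 × 10 × 0.8290 = 182.380 N, and the normal force is N = mg cos 56° = 22 × 10 × 0.5592 = 123.024 N.
With no friction the net force along the incline is 182.380 N, so a = g sin 56° = 182.380 / 22 = 8.2900 m/s².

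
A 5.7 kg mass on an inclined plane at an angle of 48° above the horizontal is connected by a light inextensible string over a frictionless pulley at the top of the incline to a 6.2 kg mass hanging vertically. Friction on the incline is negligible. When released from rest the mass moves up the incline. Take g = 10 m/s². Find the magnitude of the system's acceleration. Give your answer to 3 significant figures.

1.65 m/s²

For the mass on the incline: the weight component along the slope is m₁g sin 48° = 5.7 × 10 × 0.7431 = 42.357 N and the normal force is N = m₁g cos 48° = 38.140 N.
Newton's second law for the mass (up-slope positive): T − 42.357 = 5.7 a. For the hanging mass (downward positive): 6.2 × 10 − T = 6.2 a.
Adding the two equations eliminates T: 19.643 = 11.9 a, so a = 1.6507 m/s².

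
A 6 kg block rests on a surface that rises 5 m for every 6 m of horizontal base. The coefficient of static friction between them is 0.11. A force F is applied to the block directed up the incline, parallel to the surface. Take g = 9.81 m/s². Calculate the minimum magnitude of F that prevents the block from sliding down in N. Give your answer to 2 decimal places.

The normal force is N = mg cos 39.81° = 45.218 N. With F at its minimum the block is on the verge of sliding down, so static friction is at its maximum μ_s N = 0.11 × 45.218 = 4.974 N and acts up the slope.
Equilibrium along the incline: F + μ_s N = mg sin 39.81°, so F = 37.681 − 4.974 = 32.707 N.

32.71 N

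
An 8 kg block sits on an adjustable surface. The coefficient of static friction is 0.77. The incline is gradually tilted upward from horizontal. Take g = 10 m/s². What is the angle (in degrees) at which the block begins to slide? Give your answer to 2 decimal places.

At the threshold of sliding, static friction is at its maximum μ_s N and exactly balances the weight component along the incline: mg sin θ = μ_s mg cos θ.
Hence tan θ = μ_s = 0.77, so θ = arctan(0.77) = 37.5963°.

37.60°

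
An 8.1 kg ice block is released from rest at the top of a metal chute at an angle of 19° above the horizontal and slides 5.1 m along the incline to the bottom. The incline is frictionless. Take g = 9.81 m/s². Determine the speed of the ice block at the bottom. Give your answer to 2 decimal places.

The weight component along the incline is mg sin 19° = 25.870 N and the normal force is N = mg cos 19° = 75.132 N.
With no friction, a = g sin 19° = 3.1938 m/s².
Starting from rest over a distance of 5.1 m, v² = 2aL = 2 × 3.1938 × 5.1 = 32.5768, so v = 5.7076 m/s.

5.71 m/s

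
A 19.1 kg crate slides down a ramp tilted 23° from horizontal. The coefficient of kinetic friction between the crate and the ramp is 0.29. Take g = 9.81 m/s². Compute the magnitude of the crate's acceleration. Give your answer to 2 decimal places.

1.21 m/s²

Resolving the weight along the incline: the component pulling the crate down the slope is mg sin 23° = 19.1 × 9.81 × 0.3907 = 73.206 N, and the normal force is N = mg cos 23° = 19.1 × 9.81 × 0.9205 = 172.475 N.
Kinetic friction acts up the slope with magnitude f = μN = 0.29 × 172.475 = 50.018 N.
Net force along the incline is 73.206 − 50.018 = 23.188 N, so a = 23.188 / 19.1 = 1.2140 m/s².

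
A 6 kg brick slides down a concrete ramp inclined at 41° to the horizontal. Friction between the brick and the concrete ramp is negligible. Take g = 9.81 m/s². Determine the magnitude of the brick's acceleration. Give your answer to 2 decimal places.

6.44 m/s²

Resolving the weight along the incline: the component pulling the brick down the slope is mg sin 41° = 6 × 9.81 × 0.6561 = 38.618 N, and the normal force is N = mg cos 41° = 6 × 9.81 × 0.7547 = 44.422 N.
With no friction the net force along the incline is 38.618 N, so a = g sin 41° = 38.618 / 6 = 6.4363 m/s².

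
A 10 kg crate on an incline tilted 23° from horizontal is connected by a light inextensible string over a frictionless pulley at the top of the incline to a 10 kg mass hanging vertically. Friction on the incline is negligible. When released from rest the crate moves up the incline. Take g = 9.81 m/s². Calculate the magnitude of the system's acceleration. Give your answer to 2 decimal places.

2.99 m/s²

For the crate on the incline: the weight component along the slope is m₁g sin 23° = 10 × 9.81 × 0.3907 = 38.328 N and the normal force is N = m₁g cos 23° = 90.302 N.
Newton's second law for the crate (up-slope positive): T − 38.328 = 10 a. For the hanging mass (downward positive): 10 × 9.81 − T = 10 a.
Adding the two equations eliminates T: 59.772 = 20 a, so a = 2.9886 m/s².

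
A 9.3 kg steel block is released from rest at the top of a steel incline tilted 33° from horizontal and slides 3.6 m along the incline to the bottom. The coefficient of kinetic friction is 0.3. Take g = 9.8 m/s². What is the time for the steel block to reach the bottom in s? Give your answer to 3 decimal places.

1.583 s

The weight component along the incline is mg sin 33° = 49.638 N and the normal force is N = mg cos 33° = 76.436 N.
Friction up the slope is f = μN = 0.3 × 76.436 = 22.931 N, so the net downslope force is 49.638 − 22.931 = 26.707 N and a = 26.707 / 9.3 = 2.8717 m/s².
Starting from rest, L = ½at², so t = √(2L/a) = √(2 × 3.6 / 2.8717) = 1.5834 s.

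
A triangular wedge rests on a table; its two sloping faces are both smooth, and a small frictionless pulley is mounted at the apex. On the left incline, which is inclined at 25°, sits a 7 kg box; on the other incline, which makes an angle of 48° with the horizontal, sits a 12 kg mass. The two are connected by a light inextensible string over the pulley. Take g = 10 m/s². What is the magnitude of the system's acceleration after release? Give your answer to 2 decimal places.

Resolve each weight along its own incline: the 7 kg mass has component 7 × 10 × sin 25° = 29.583 N down its slope, and the 12 kg mass has 12 × 10 × sin 48° = 89.177 N down its slope.
The 12 kg side's 89.177 N exceeds the other side's 29.583 N, so that mass slides down and the 7 kg mass slides up. Taking that direction as positive, Newton's second law for the whole system gives 89.177 − 29.583 = (7 + 12) a, so a = 59.594 / 19 = 3.1365 m/s².

3.14 m/s²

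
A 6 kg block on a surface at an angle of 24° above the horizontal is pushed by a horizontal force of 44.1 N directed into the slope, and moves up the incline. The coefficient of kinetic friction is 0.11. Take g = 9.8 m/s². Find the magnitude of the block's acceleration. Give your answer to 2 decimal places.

1.41 m/s²

The horizontal push has components F cos 24° = 44.1 × 0.9135 = 40.285 N up the incline and F sin 24° = 44.1 × 0.4067 = 17.935 N pressing into the surface.
The normal force is therefore N = mg cos 24° + F sin 24° = 53.714 + 17.935 = 71.649 N, and kinetic friction down the slope is μN = 0.11 × 71.649 = 7.881 N.
Along the incline: F cos 24° − mg sin 24° − μN = ma, so 40.285 − 23.914 − 7.881 = 6 a, giving a = 1.4150 m/s².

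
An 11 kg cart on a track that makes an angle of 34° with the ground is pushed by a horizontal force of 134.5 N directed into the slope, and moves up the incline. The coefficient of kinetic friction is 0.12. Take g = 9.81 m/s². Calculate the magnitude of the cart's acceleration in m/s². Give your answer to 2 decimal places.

2.85 m/s²

The horizontal push has components F cos 34° = 134.5 × 0.8290 = 111.500 N up the incline and F sin 34° = 134.5 × 0.5592 = 75.212 N pressing into the surface.
The normal force is therefore N = mg cos 34° + F sin 34° = 89.457 + 75.212 = 164.669 N, and kinetic friction down the slope is μN = 0.12 × 164.669 = 19.760 N.
Along the incline: F cos 34° − mg sin 34° − μN = ma, so 111.500 − 60.343 − 19.760 = 11 a, giving a = 2.8543 m/s².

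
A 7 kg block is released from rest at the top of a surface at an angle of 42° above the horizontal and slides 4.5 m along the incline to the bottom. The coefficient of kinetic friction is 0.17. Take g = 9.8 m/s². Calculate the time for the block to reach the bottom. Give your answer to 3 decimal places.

1.301 s

The weight component along the incline is mg sin 42° = 45.902 N and the normal force is N = mg cos 42° = 50.980 N.
Friction up the slope is f = μN = 0.17 × 50.980 = 8.667 N, so the net downslope force is 45.902 − 8.667 = 37.235 N and a = 37.235 / 7 = 5.3193 m/s².
Starting from rest, L = ½at², so t = √(2L/a) = √(2 × 4.5 / 5.3193) = 1.3008 s.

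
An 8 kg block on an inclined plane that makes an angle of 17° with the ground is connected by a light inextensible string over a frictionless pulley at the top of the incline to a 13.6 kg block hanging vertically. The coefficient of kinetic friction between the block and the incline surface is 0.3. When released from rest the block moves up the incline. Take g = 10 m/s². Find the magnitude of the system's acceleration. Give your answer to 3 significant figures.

For the block on the incline: the weight component along the slope is m₁g sin 17° = 8 × 10 × 0.2924 = 23.392 N and the normal force is N = m₁g cos 17° = 76.504 N.
Kinetic friction opposes the block's motion up the incline: f = μN = 0.3 × 76.504 = 22.951 N acting down the slope.
Newton's second law for the block (up-slope positive): T − 23.392 − 22.951 = 8 a. For the hanging block (downward positive): 13.6 × 10 − T = 13.6 a.
Adding the two equations eliminates T: 89.657 = 21.6 a, so a = 4.1508 m/s².

4.15 m/s²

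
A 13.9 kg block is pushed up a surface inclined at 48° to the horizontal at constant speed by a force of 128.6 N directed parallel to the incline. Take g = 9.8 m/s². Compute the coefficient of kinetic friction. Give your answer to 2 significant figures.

At constant speed ΣF = 0 along the incline. The applied 128.6 N acts up the slope; the weight component mg sin 48° = 101.231 N and kinetic friction μN both act down the slope.
So 128.6 = 101.231 + μ × 91.149, giving μ = (128.6 − 101.231) / 91.149 = 0.3003.

0.30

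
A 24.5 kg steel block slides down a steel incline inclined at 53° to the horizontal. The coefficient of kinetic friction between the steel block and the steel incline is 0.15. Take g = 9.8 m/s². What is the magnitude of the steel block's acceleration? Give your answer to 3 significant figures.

6.94 m/s²

Resolving the weight along the incline: the component pulling the steel block down the slope is mg sin 53° = 24.5 × 9.8 × 0.7986 = 191.744 N, and the normal force is N = mg cos 53° = 24.5 × 9.8 × 0.6018 = 144.492 N.
Kinetic friction acts up the slope with magnitude f = μN = 0.15 × 144.492 = 21.674 N.
Net force along the incline is 191.744 − 21.674 = 170.070 N, so a = 170.070 / 24.5 = 6.9416 m/s².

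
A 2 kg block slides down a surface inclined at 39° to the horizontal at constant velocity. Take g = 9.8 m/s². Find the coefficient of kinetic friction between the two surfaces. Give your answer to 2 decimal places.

At constant velocity the net force along the incline is zero: mg sin 39° = μ mg cos 39°.
So μ = tan 39° = 0.6293 / 0.7771 = 0.8098.

0.81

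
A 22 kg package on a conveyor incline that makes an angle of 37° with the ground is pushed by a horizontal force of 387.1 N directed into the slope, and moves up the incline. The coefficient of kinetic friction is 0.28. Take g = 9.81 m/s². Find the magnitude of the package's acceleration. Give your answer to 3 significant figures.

The horizontal push has components F cos 37° = 387.1 × 0.7986 = 309.138 N up the incline and F sin 37° = 387.1 × 0.6018 = 232.957 N pressing into the surface.
The normal force is therefore N = mg cos 37° + F sin 37° = 172.354 + 232.957 = 405.311 N, and kinetic friction down the slope is μN = 0.28 × 405.311 = 113.487 N.
Along the incline: F cos 37° − mg sin 37° − μN = ma, so 309.138 − 129.880 − 113.487 = 22 a, giving a = 2.9896 m/s².

2.99 m/s²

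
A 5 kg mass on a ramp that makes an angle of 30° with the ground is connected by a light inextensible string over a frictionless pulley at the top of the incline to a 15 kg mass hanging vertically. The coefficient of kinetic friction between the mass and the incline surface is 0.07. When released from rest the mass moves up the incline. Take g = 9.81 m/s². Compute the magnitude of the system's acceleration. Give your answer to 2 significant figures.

For the mass on the incline: the weight component along the slope is m₁g sin 30° = 5 × 9.81 × 0.5000 = 24.525 N and the normal force is N = m₁g cos 30° = 42.479 N.
Kinetic friction opposes the mass's motion up the incline: f = μN = 0.07 × 42.479 = 2.974 N acting down the slope.
Newton's second law for the mass (up-slope positive): T − 24.525 − 2.974 = 5 a. For the hanging mass (downward positive): 15 × 9.81 − T = 15 a.
Adding the two equations eliminates T: 119.651 = 20 a, so a = 5.9825 m/s².

6.0 m/s²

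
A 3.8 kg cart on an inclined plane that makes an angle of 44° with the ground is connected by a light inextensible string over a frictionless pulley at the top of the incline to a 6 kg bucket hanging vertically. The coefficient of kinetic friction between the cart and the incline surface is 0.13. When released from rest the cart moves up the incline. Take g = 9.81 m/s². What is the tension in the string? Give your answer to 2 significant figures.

For the cart on the incline: the weight component along the slope is m₁g sin 44° = 3.8 × 9.81 × 0.6947 = 25.897 N and the normal force is N = m₁g cos 44° = 26.816 N.
Kinetic friction opposes the cart's motion up the incline: f = μN = 0.13 × 26.816 = 3.486 N acting down the slope.
Newton's second law for the cart (up-slope positive): T − 25.897 − 3.486 = 3.8 a. For the hanging bucket (downward positive): 6 × 9.81 − T = 6 a.
Adding the two equations eliminates T: 29.477 = 9.8 a, so a = 3.0079 m/s².
Then from the hanging bucket's equation, T = 6 × (9.81 − 3.0079) = 40.813 N.

41 N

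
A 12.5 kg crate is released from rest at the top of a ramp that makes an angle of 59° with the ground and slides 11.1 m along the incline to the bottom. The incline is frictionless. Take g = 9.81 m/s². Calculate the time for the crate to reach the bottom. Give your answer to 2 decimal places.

1.62 s

The weight component along the incline is mg sin 59° = 105.110 N and the normal force is N = mg cos 59° = 63.157 N.
With no friction, a = g sin 59° = 8.4088 m/s².
Starting from rest, L = ½at², so t = √(2L/a) = √(2 × 11.1 / 8.4088) = 1.6248 s.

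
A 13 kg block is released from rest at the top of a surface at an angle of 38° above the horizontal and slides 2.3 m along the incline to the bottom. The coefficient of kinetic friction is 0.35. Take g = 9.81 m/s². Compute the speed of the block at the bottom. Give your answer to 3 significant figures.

3.92 m/s

The weight component along the incline is mg sin 38° = 78.515 N and the normal force is N = mg cos 38° = 100.495 N.
Friction up the slope is f = μN = 0.35 × 100.495 = 35.173 N, so the net downslope force is 78.515 − 35.173 = 43.342 N and a = 43.342 / 13 = 3.3340 m/s².
Starting from rest over a distance of 2.3 m, v² = 2aL = 2 × 3.3340 × 2.3 = 15.3364, so v = 3.9162 m/s.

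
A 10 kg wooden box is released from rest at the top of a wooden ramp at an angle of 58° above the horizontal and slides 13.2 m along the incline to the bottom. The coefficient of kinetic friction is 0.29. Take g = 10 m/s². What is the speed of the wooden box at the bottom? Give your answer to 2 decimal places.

The weight component along the incline is mg sin 58° = 84.805 N and the normal force is N = mg cos 58° = 52.992 N.
Friction up the slope is f = μN = 0.29 × 52.992 = 15.368 N, so the net downslope force is 84.805 − 15.368 = 69.437 N and a = 69.437 / 10 = 6.9437 m/s².
Starting from rest over a distance of 13.2 m, v² = 2aL = 2 × 6.9437 × 13.2 = 183.3137, so v = 13.5393 m/s.

13.54 m/s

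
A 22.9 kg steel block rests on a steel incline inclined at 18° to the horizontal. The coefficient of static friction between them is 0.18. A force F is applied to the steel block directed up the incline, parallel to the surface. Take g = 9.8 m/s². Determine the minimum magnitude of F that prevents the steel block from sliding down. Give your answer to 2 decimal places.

The normal force is N = mg cos 18° = 213.436 N. With F at its minimum the steel block is on the verge of sliding down, so static friction is at its maximum μ_s N = 0.18 × 213.436 = 38.418 N and acts up the slope.
Equilibrium along the incline: F + μ_s N = mg sin 18°, so F = 69.350 − 38.418 = 30.932 N.

30.93 N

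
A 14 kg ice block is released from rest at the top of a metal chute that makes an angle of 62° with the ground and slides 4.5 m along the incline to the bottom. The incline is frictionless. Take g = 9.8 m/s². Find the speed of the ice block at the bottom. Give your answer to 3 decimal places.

The weight component along the incline is mg sin 62° = 121.140 N and the normal force is N = mg cos 62° = 64.411 N.
With no friction, a = g sin 62° = 8.6529 m/s².
Starting from rest over a distance of 4.5 m, v² = 2aL = 2 × 8.6529 × 4.5 = 77.8761, so v = 8.8247 m/s.

8.825 m/s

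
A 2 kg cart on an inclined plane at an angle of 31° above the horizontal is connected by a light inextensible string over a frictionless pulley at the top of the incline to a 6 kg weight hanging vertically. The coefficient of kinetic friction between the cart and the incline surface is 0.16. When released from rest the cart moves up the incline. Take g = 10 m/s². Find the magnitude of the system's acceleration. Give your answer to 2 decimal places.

5.87 m/s²

For the cart on the incline: the weight component along the slope is m₁g sin 31° = 2 × 10 × 0.5150 = 10.300 N and the normal force is N = m₁g cos 31° = 17.143 N.
Kinetic friction opposes the cart's motion up the incline: f = μN = 0.16 × 17.143 = 2.743 N acting down the slope.
Newton's second law for the cart (up-slope positive): T − 10.300 − 2.743 = 2 a. For the hanging weight (downward positive): 6 × 10 − T = 6 a.
Adding the two equations eliminates T: 46.957 = 8 a, so a = 5.8696 m/s².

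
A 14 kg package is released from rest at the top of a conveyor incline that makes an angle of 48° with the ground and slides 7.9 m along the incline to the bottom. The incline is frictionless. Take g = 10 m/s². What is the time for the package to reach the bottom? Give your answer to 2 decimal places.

The weight component along the incline is mg sin 48° = 104.040 N and the normal force is N = mg cos 48° = 93.678 N.
With no friction, a = g sin 48° = 7.4314 m/s².
Starting from rest, L = ½at², so t = √(2L/a) = √(2 × 7.9 / 7.4314) = 1.4581 s.

1.46 s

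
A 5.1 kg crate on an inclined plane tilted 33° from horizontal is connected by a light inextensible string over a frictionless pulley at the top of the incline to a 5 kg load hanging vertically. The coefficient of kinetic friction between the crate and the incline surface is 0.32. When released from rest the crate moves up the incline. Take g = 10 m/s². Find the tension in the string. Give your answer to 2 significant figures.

46 N

For the crate on the incline: the weight component along the slope is m₁g sin 33° = 5.1 × 10 × 0.5446 = 27.775 N and the normal force is N = m₁g cos 33° = 42.772 N.
Kinetic friction opposes the crate's motion up the incline: f = μN = 0.32 × 42.772 = 13.687 N acting down the slope.
Newton's second law for the crate (up-slope positive): T − 27.775 − 13.687 = 5.1 a. For the hanging load (downward positive): 5 × 10 − T = 5 a.
Adding the two equations eliminates T: 8.538 = 10.1 a, so a = 0.8453 m/s².
Then from the hanging load's equation, T = 5 × (10 − 0.8453) = 45.773 N.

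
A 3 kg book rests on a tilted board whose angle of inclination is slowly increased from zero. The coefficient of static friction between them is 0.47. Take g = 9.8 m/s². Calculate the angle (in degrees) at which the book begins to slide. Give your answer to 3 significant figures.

At the threshold of sliding, static friction is at its maximum μ_s N and exactly balances the weight component along the incline: mg sin θ = μ_s mg cos θ.
Hence tan θ = μ_s = 0.47, so θ = arctan(0.47) = 25.1735°.

25.2°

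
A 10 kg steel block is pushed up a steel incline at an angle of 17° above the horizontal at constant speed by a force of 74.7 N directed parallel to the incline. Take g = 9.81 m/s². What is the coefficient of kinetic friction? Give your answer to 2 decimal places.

At constant speed ΣF = 0 along the incline. The applied 74.7 N acts up the slope; the weight component mg sin 17° = 28.682 N and kinetic friction μN both act down the slope.
So 74.7 = 28.682 + μ × 93.813, giving μ = (74.7 − 28.682) / 93.813 = 0.4905.

0.49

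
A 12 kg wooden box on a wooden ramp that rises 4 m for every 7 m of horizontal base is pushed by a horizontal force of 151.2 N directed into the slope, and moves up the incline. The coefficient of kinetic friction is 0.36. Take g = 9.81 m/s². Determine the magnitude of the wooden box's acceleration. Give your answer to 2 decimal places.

The horizontal push has components F cos 29.74° = 151.2 × 0.8682 = 131.272 N up the incline and F sin 29.74° = 151.2 × 0.4961 = 75.010 N pressing into the surface.
The normal force is therefore N = mg cos 29.74° + F sin 29.74° = 102.205 + 75.010 = 177.215 N, and kinetic friction down the slope is μN = 0.36 × 177.215 = 63.797 N.
Along the incline: F cos 29.74° − mg sin 29.74° − μN = ma, so 131.272 − 58.401 − 63.797 = 12 a, giving a = 0.7562 m/s².

0.76 m/s²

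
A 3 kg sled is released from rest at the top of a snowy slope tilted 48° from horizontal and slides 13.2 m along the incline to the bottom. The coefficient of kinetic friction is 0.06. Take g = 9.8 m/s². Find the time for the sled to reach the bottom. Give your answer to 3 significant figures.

The weight component along the incline is mg sin 48° = 21.848 N and the normal force is N = mg cos 48° = 19.672 N.
Friction up the slope is f = μN = 0.06 × 19.672 = 1.180 N, so the net downslope force is 21.848 − 1.180 = 20.668 N and a = 20.668 / 3 = 6.8893 m/s².
Starting from rest, L = ½at², so t = √(2L/a) = √(2 × 13.2 / 6.8893) = 1.9576 s.

1.96 s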